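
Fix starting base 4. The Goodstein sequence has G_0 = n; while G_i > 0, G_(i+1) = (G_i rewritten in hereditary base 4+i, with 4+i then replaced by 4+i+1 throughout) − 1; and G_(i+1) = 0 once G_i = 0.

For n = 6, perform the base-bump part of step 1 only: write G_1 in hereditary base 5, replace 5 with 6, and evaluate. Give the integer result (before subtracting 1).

7

step 0: 6 = 4 + 2; sub 5 for 4: 5 + 2; = 7; G_1 = 7−1 = 6
step 1: 6 = 5 + 1; sub 6 for 5: 6 + 1; = 7; G_2 = 7−1 = 6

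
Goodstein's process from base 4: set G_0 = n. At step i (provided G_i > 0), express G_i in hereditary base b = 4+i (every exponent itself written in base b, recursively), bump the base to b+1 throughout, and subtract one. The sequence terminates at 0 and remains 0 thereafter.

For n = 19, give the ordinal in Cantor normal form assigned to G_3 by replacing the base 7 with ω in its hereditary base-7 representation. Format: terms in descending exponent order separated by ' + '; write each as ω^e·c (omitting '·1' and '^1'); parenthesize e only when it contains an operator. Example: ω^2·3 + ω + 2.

step 0: 19 = 4^2 + 3; sub 5 for 4: 5^2 + 3; = 28; G_1 = 28−1 = 27
step 1: 27 = 5^2 + 2; sub 6 for 5: 6^2 + 2; = 38; G_2 = 38−1 = 37
step 2: 37 = 6^2 + 1; sub 7 for 6: 7^2 + 1; = 50; G_3 = 50−1 = 49
step 3: 49 = 7^2; sub 8 for 7: 8^2; = 64; G_4 = 64−1 = 63

ω^2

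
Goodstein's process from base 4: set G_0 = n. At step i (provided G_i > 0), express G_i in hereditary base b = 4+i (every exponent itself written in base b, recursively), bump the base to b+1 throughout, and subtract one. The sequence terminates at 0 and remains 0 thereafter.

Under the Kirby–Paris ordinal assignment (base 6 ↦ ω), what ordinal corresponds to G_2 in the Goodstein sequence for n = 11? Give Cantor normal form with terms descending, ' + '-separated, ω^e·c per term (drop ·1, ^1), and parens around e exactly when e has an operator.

i=0: 11 = 2·4 + 3 (b=4); 4→5: 2·5 + 3 = 13; 13−1 = 12
i=1: 12 = 2·5 + 2 (b=5); 5→6: 2·6 + 2 = 14; 14−1 = 13
i=2: 13 = 2·6 + 1 (b=6); 6→7: 2·7 + 1 = 15; 15−1 = 14

ω·2 + 1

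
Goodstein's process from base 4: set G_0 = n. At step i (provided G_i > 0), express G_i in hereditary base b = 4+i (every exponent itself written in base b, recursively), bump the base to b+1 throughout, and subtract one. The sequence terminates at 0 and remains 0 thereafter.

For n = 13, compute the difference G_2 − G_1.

[0] 13 ≡ 3·4 + 1 (base 4). Lift 5: 16. −1: 15.
[1] 15 ≡ 3·5 (base 5). Lift 6: 18. −1: 17.

2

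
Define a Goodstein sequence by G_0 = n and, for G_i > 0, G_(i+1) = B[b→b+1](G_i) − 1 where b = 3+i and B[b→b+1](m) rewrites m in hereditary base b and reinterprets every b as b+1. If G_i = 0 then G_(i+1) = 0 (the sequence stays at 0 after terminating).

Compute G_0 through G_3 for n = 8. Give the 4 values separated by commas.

8, 9, 10, 11

G_0=8  [base 3] 2·3 + 2  →[3↦4]→  2·4 + 2 = 10  −1 ⇒ G_1=9
G_1=9  [base 4] 2·4 + 1  →[4↦5]→  2·5 + 1 = 11  −1 ⇒ G_2=10
G_2=10  [base 5] 2·5  →[5↦6]→  2·6 = 12  −1 ⇒ G_3=11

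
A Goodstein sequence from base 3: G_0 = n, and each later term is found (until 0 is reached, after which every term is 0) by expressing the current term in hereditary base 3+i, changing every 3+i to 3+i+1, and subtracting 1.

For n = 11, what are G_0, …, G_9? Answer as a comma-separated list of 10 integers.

11, 17, 25, 35, 39, 43, 47, 51, 55, 59

(0) 11|_3 = 3^2 + 2 ↦ 4^2 + 2|_4 = 18 ⇒ 17
(1) 17|_4 = 4^2 + 1 ↦ 5^2 + 1|_5 = 26 ⇒ 25
(2) 25|_5 = 5^2 ↦ 6^2|_6 = 36 ⇒ 35
(3) 35|_6 = 5·6 + 5 ↦ 5·7 + 5|_7 = 40 ⇒ 39
(4) 39|_7 = 5·7 + 4 ↦ 5·8 + 4|_8 = 44 ⇒ 43
(5) 43|_8 = 5·8 + 3 ↦ 5·9 + 3|_9 = 48 ⇒ 47
(6) 47|_9 = 5·9 + 2 ↦ 5·10 + 2|_10 = 52 ⇒ 51
(7) 51|_10 = 5·10 + 1 ↦ 5·11 + 1|_11 = 56 ⇒ 55
(8) 55|_11 = 5·11 ↦ 5·12|_12 = 60 ⇒ 59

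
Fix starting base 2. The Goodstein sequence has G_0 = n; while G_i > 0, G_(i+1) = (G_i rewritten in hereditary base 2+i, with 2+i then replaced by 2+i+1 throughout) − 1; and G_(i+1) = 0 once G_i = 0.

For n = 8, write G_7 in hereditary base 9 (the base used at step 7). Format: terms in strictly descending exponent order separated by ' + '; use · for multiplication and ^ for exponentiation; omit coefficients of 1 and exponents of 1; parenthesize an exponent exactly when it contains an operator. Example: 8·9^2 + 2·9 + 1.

base 2: 8 = 2^(2 + 1); at 3: 3^(3 + 1) = 81; next = 80
base 3: 80 = 2·3^3 + 2·3^2 + 2·3 + 2; at 4: 2·4^4 + 2·4^2 + 2·4 + 2 = 554; next = 553
base 4: 553 = 2·4^4 + 2·4^2 + 2·4 + 1; at 5: 2·5^5 + 2·5^2 + 2·5 + 1 = 6311; next = 6310
base 5: 6310 = 2·5^5 + 2·5^2 + 2·5; at 6: 2·6^6 + 2·6^2 + 2·6 = 93396; next = 93395
base 6: 93395 = 2·6^6 + 2·6^2 + 6 + 5; at 7: 2·7^7 + 2·7^2 + 7 + 5 = 1647196; next = 1647195
base 7: 1647195 = 2·7^7 + 2·7^2 + 7 + 4; at 8: 2·8^8 + 2·8^2 + 8 + 4 = 33554572; next = 33554571
base 8: 33554571 = 2·8^8 + 2·8^2 + 8 + 3; at 9: 2·9^9 + 2·9^2 + 9 + 3 = 774841152; next = 774841151

2·9^9 + 2·9^2 + 9 + 2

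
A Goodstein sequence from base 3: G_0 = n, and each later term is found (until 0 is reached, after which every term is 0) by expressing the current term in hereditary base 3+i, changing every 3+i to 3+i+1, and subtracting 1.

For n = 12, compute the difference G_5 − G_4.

14

12 —HB3→ 3^2 + 3 —bump→ 4^2 + 4 = 20 —(−1)→ 19
19 —HB4→ 4^2 + 3 —bump→ 5^2 + 3 = 28 —(−1)→ 27
27 —HB5→ 5^2 + 2 —bump→ 6^2 + 2 = 38 —(−1)→ 37
37 —HB6→ 6^2 + 1 —bump→ 7^2 + 1 = 50 —(−1)→ 49
49 —HB7→ 7^2 —bump→ 8^2 = 64 —(−1)→ 63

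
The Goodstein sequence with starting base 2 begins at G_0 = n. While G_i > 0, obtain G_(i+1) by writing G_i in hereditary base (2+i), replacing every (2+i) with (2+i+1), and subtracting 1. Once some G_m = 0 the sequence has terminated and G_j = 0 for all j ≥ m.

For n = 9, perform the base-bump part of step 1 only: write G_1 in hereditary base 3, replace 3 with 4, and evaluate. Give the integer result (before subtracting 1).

1024

step 0: 9 = 2^(2 + 1) + 1; sub 3 for 2: 3^(3 + 1) + 1; = 82; G_1 = 82−1 = 81
step 1: 81 = 3^(3 + 1); sub 4 for 3: 4^(4 + 1); = 1024; G_2 = 1024−1 = 1023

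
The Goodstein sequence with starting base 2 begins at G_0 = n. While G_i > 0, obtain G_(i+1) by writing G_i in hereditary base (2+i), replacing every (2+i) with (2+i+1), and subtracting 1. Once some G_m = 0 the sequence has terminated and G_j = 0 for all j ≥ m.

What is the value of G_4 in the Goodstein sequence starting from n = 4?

83

step 0: 4 = 2^2; sub 3 for 2: 3^3; = 27; G_1 = 27−1 = 26
step 1: 26 = 2·3^2 + 2·3 + 2; sub 4 for 3: 2·4^2 + 2·4 + 2; = 42; G_2 = 42−1 = 41
step 2: 41 = 2·4^2 + 2·4 + 1; sub 5 for 4: 2·5^2 + 2·5 + 1; = 61; G_3 = 61−1 = 60
step 3: 60 = 2·5^2 + 2·5; sub 6 for 5: 2·6^2 + 2·6; = 84; G_4 = 84−1 = 83
step 4: 83 = 2·6^2 + 6 + 5; sub 7 for 6: 2·7^2 + 7 + 5; = 110; G_5 = 110−1 = 109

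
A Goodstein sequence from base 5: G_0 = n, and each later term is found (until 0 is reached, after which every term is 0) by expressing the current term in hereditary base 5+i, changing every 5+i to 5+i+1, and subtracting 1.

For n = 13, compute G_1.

14

(0) 13|_5 = 2·5 + 3 ↦ 2·6 + 3|_6 = 15 ⇒ 14
(1) 14|_6 = 2·6 + 2 ↦ 2·7 + 2|_7 = 16 ⇒ 15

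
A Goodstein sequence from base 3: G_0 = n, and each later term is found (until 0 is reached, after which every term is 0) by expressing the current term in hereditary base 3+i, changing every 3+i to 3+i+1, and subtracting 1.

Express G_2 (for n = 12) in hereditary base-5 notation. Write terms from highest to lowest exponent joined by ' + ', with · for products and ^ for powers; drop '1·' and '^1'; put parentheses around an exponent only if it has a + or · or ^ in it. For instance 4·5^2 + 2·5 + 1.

12 —HB3→ 3^2 + 3 —bump→ 4^2 + 4 = 20 —(−1)→ 19
19 —HB4→ 4^2 + 3 —bump→ 5^2 + 3 = 28 —(−1)→ 27
27 —HB5→ 5^2 + 2 —bump→ 6^2 + 2 = 38 —(−1)→ 37

5^2 + 2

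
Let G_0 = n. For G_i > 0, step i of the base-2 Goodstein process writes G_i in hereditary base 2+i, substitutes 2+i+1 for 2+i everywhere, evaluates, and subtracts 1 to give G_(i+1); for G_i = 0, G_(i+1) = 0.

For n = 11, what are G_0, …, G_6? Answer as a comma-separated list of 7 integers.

i=0: 11 = 2^(2 + 1) + 2 + 1 (b=2); 2→3: 3^(3 + 1) + 3 + 1 = 85; 85−1 = 84
i=1: 84 = 3^(3 + 1) + 3 (b=3); 3→4: 4^(4 + 1) + 4 = 1028; 1028−1 = 1027
i=2: 1027 = 4^(4 + 1) + 3 (b=4); 4→5: 5^(5 + 1) + 3 = 15628; 15628−1 = 15627
i=3: 15627 = 5^(5 + 1) + 2 (b=5); 5→6: 6^(6 + 1) + 2 = 279938; 279938−1 = 279937
i=4: 279937 = 6^(6 + 1) + 1 (b=6); 6→7: 7^(7 + 1) + 1 = 5764802; 5764802−1 = 5764801
i=5: 5764801 = 7^(7 + 1) (b=7); 7→8: 8^(8 + 1) = 134217728; 134217728−1 = 134217727

11, 84, 1027, 15627, 279937, 5764801, 134217727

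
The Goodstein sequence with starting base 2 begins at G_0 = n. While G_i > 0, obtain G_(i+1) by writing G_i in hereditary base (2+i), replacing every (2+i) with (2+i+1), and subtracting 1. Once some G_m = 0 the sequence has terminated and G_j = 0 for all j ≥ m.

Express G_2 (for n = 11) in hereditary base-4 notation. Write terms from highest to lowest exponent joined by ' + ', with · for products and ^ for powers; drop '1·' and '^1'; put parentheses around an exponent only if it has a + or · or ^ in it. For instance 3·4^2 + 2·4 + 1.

11 —HB2→ 2^(2 + 1) + 2 + 1 —bump→ 3^(3 + 1) + 3 + 1 = 85 —(−1)→ 84
84 —HB3→ 3^(3 + 1) + 3 —bump→ 4^(4 + 1) + 4 = 1028 —(−1)→ 1027
1027 —HB4→ 4^(4 + 1) + 3 —bump→ 5^(5 + 1) + 3 = 15628 —(−1)→ 15627

4^(4 + 1) + 3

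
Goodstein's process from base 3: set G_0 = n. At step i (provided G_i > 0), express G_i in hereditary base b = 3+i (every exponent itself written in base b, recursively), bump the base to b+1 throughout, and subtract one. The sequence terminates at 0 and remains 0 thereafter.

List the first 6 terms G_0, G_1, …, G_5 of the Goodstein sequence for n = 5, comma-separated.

5, 5, 5, 5, 4, 3

5 —HB3→ 3 + 2 —bump→ 4 + 2 = 6 —(−1)→ 5
5 —HB4→ 4 + 1 —bump→ 5 + 1 = 6 —(−1)→ 5
5 —HB5→ 5 —bump→ 6 = 6 —(−1)→ 5
5 —HB6→ 5 —bump→ 5 = 5 —(−1)→ 4
4 —HB7→ 4 —bump→ 4 = 4 —(−1)→ 3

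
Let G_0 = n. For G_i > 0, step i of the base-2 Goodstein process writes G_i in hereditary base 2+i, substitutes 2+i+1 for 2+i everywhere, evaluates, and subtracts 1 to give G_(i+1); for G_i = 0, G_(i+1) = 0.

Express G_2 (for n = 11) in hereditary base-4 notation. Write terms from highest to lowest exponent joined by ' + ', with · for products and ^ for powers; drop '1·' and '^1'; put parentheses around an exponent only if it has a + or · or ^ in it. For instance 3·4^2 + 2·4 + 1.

base 2: 11 = 2^(2 + 1) + 2 + 1; at 3: 3^(3 + 1) + 3 + 1 = 85; next = 84
base 3: 84 = 3^(3 + 1) + 3; at 4: 4^(4 + 1) + 4 = 1028; next = 1027

4^(4 + 1) + 3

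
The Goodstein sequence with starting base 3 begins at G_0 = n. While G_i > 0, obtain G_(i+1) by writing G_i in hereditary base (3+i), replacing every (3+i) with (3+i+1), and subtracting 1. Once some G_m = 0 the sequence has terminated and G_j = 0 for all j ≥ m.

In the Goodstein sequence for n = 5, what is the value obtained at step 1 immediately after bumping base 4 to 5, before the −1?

G_0 = 5. HB_3(5) = 3 + 2. Bump = 6. G_1 = 5.
G_1 = 5. HB_4(5) = 4 + 1. Bump = 6. G_2 = 5.

6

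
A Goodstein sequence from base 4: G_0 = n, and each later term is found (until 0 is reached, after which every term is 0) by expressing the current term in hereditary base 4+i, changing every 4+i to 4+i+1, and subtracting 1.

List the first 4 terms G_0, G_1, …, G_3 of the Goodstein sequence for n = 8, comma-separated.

step 0: 8 = 2·4; sub 5 for 4: 2·5; = 10; G_1 = 10−1 = 9
step 1: 9 = 5 + 4; sub 6 for 5: 6 + 4; = 10; G_2 = 10−1 = 9
step 2: 9 = 6 + 3; sub 7 for 6: 7 + 3; = 10; G_3 = 10−1 = 9

8, 9, 9, 9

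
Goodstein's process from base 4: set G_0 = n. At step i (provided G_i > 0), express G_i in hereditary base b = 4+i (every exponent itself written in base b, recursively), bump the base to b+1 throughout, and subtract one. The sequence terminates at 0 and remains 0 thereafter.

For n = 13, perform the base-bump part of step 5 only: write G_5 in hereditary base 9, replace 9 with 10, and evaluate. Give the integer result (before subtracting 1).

[0] 13 ≡ 3·4 + 1 (base 4). Lift 5: 16. −1: 15.
[1] 15 ≡ 3·5 (base 5). Lift 6: 18. −1: 17.
[2] 17 ≡ 2·6 + 5 (base 6). Lift 7: 19. −1: 18.
[3] 18 ≡ 2·7 + 4 (base 7). Lift 8: 20. −1: 19.
[4] 19 ≡ 2·8 + 3 (base 8). Lift 9: 21. −1: 20.

22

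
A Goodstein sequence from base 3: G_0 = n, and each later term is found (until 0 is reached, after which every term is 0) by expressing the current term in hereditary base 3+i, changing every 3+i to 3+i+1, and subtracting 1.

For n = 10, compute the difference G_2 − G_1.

G_0 = 10. HB_3(10) = 3^2 + 1. Bump = 17. G_1 = 16.
G_1 = 16. HB_4(16) = 4^2. Bump = 25. G_2 = 24.

8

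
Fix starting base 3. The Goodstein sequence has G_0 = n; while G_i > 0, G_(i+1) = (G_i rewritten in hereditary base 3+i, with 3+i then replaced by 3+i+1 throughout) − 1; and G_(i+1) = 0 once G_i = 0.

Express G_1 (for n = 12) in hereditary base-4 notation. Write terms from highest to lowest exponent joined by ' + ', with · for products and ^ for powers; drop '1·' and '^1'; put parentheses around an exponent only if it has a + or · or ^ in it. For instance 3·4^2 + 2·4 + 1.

12 —HB3→ 3^2 + 3 —bump→ 4^2 + 4 = 20 —(−1)→ 19
19 —HB4→ 4^2 + 3 —bump→ 5^2 + 3 = 28 —(−1)→ 27

4^2 + 3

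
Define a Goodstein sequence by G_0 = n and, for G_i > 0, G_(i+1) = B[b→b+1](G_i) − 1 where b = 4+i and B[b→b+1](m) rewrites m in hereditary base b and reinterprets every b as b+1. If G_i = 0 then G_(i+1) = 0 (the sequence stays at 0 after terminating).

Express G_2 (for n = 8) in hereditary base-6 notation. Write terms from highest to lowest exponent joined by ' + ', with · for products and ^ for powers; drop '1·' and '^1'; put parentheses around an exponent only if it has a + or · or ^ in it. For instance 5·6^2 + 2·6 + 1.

i=0: 8 = 2·4 (b=4); 4→5: 2·5 = 10; 10−1 = 9
i=1: 9 = 5 + 4 (b=5); 5→6: 6 + 4 = 10; 10−1 = 9

6 + 3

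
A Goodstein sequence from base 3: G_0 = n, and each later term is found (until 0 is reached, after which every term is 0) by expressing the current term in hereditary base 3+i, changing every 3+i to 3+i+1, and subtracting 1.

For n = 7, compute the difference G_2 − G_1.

1

step 0: 7 = 2·3 + 1; sub 4 for 3: 2·4 + 1; = 9; G_1 = 9−1 = 8
step 1: 8 = 2·4; sub 5 for 4: 2·5; = 10; G_2 = 10−1 = 9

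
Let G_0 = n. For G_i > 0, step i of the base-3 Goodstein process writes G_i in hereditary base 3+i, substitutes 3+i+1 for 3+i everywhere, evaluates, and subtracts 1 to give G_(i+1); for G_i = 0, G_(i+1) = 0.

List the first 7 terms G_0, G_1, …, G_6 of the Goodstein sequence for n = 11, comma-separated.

11, 17, 25, 35, 39, 43, 47

i=0: 11 = 3^2 + 2 (b=3); 3→4: 4^2 + 2 = 18; 18−1 = 17
i=1: 17 = 4^2 + 1 (b=4); 4→5: 5^2 + 1 = 26; 26−1 = 25
i=2: 25 = 5^2 (b=5); 5→6: 6^2 = 36; 36−1 = 35
i=3: 35 = 5·6 + 5 (b=6); 6→7: 5·7 + 5 = 40; 40−1 = 39
i=4: 39 = 5·7 + 4 (b=7); 7→8: 5·8 + 4 = 44; 44−1 = 43
i=5: 43 = 5·8 + 3 (b=8); 8→9: 5·9 + 3 = 48; 48−1 = 47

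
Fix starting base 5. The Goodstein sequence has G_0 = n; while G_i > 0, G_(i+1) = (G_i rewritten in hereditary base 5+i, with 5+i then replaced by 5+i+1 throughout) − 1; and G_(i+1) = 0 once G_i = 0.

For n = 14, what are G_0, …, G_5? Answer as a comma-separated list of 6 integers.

G_0=14  [base 5] 2·5 + 4  →[5↦6]→  2·6 + 4 = 16  −1 ⇒ G_1=15
G_1=15  [base 6] 2·6 + 3  →[6↦7]→  2·7 + 3 = 17  −1 ⇒ G_2=16
G_2=16  [base 7] 2·7 + 2  →[7↦8]→  2·8 + 2 = 18  −1 ⇒ G_3=17
G_3=17  [base 8] 2·8 + 1  →[8↦9]→  2·9 + 1 = 19  −1 ⇒ G_4=18
G_4=18  [base 9] 2·9  →[9↦10]→  2·10 = 20  −1 ⇒ G_5=19

14, 15, 16, 17, 18, 19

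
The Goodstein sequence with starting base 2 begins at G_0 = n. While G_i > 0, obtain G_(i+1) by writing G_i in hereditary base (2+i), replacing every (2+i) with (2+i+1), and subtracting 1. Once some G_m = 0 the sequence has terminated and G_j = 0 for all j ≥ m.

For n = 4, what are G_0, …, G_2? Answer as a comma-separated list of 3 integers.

4, 26, 41

G_0=4  [base 2] 2^2  →[2↦3]→  3^3 = 27  −1 ⇒ G_1=26
G_1=26  [base 3] 2·3^2 + 2·3 + 2  →[3↦4]→  2·4^2 + 2·4 + 2 = 42  −1 ⇒ G_2=41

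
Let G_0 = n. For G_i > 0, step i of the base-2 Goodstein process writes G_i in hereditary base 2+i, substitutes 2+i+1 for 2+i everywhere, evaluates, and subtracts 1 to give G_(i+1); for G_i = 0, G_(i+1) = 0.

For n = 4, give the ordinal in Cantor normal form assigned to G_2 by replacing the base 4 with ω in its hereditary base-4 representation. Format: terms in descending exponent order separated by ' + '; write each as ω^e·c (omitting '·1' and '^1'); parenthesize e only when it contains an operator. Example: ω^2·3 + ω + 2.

ω^2·2 + ω·2 + 1

G_0 = 4. HB_2(4) = 2^2. Bump = 27. G_1 = 26.
G_1 = 26. HB_3(26) = 2·3^2 + 2·3 + 2. Bump = 42. G_2 = 41.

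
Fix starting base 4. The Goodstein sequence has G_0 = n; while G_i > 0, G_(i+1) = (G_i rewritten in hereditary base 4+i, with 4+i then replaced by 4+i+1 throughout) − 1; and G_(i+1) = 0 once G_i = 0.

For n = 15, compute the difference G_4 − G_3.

G_0=15  [base 4] 3·4 + 3  →[4↦5]→  3·5 + 3 = 18  −1 ⇒ G_1=17
G_1=17  [base 5] 3·5 + 2  →[5↦6]→  3·6 + 2 = 20  −1 ⇒ G_2=19
G_2=19  [base 6] 3·6 + 1  →[6↦7]→  3·7 + 1 = 22  −1 ⇒ G_3=21
G_3=21  [base 7] 3·7  →[7↦8]→  3·8 = 24  −1 ⇒ G_4=23

2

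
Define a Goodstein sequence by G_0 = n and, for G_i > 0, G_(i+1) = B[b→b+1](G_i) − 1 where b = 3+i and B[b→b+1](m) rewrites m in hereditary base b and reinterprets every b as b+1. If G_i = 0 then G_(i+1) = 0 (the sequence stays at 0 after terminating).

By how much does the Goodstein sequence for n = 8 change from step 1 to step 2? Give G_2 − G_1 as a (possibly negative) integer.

1

[0] 8 ≡ 2·3 + 2 (base 3). Lift 4: 10. −1: 9.
[1] 9 ≡ 2·4 + 1 (base 4). Lift 5: 11. −1: 10.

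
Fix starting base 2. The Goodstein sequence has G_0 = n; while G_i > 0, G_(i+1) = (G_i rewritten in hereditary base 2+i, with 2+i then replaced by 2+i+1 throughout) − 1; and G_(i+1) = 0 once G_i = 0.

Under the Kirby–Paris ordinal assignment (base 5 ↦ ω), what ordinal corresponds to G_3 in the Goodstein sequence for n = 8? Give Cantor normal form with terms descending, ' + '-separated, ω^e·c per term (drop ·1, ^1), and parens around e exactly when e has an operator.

base 2: 8 = 2^(2 + 1); at 3: 3^(3 + 1) = 81; next = 80
base 3: 80 = 2·3^3 + 2·3^2 + 2·3 + 2; at 4: 2·4^4 + 2·4^2 + 2·4 + 2 = 554; next = 553
base 4: 553 = 2·4^4 + 2·4^2 + 2·4 + 1; at 5: 2·5^5 + 2·5^2 + 2·5 + 1 = 6311; next = 6310
base 5: 6310 = 2·5^5 + 2·5^2 + 2·5; at 6: 2·6^6 + 2·6^2 + 2·6 = 93396; next = 93395

ω^ω·2 + ω^2·2 + ω·2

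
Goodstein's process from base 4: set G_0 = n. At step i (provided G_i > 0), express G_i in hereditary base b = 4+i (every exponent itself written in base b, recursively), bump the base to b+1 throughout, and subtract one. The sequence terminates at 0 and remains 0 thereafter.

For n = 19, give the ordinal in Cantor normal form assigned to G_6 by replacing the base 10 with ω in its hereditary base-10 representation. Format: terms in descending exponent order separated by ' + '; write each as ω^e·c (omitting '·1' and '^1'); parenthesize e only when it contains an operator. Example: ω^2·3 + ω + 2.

ω·7 + 5

i=0: 19 = 4^2 + 3 (b=4); 4→5: 5^2 + 3 = 28; 28−1 = 27
i=1: 27 = 5^2 + 2 (b=5); 5→6: 6^2 + 2 = 38; 38−1 = 37
i=2: 37 = 6^2 + 1 (b=6); 6→7: 7^2 + 1 = 50; 50−1 = 49
i=3: 49 = 7^2 (b=7); 7→8: 8^2 = 64; 64−1 = 63
i=4: 63 = 7·8 + 7 (b=8); 8→9: 7·9 + 7 = 70; 70−1 = 69
i=5: 69 = 7·9 + 6 (b=9); 9→10: 7·10 + 6 = 76; 76−1 = 75
i=6: 75 = 7·10 + 5 (b=10); 10→11: 7·11 + 5 = 82; 82−1 = 81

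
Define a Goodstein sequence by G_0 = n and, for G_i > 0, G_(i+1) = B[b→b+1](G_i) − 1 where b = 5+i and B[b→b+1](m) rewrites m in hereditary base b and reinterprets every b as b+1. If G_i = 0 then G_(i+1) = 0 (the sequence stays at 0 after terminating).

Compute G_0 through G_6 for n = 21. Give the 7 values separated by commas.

21 —HB5→ 4·5 + 1 —bump→ 4·6 + 1 = 25 —(−1)→ 24
24 —HB6→ 4·6 —bump→ 4·7 = 28 —(−1)→ 27
27 —HB7→ 3·7 + 6 —bump→ 3·8 + 6 = 30 —(−1)→ 29
29 —HB8→ 3·8 + 5 —bump→ 3·9 + 5 = 32 —(−1)→ 31
31 —HB9→ 3·9 + 4 —bump→ 3·10 + 4 = 34 —(−1)→ 33
33 —HB10→ 3·10 + 3 —bump→ 3·11 + 3 = 36 —(−1)→ 35

21, 24, 27, 29, 31, 33, 35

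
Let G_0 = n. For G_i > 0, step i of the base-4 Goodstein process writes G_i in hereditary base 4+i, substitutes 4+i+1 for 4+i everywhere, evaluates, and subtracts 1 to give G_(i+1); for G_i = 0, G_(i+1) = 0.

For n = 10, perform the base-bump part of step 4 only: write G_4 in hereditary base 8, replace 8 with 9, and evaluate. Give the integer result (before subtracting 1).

G_0=10  [base 4] 2·4 + 2  →[4↦5]→  2·5 + 2 = 12  −1 ⇒ G_1=11
G_1=11  [base 5] 2·5 + 1  →[5↦6]→  2·6 + 1 = 13  −1 ⇒ G_2=12
G_2=12  [base 6] 2·6  →[6↦7]→  2·7 = 14  −1 ⇒ G_3=13
G_3=13  [base 7] 7 + 6  →[7↦8]→  8 + 6 = 14  −1 ⇒ G_4=13
G_4=13  [base 8] 8 + 5  →[8↦9]→  9 + 5 = 14  −1 ⇒ G_5=13

14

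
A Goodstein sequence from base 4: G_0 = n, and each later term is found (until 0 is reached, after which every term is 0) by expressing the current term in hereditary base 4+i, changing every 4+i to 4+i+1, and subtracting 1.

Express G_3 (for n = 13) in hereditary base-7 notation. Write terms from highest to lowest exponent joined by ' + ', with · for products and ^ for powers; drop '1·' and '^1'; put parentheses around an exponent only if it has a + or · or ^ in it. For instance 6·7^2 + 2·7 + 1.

step 0: 13 = 3·4 + 1; sub 5 for 4: 3·5 + 1; = 16; G_1 = 16−1 = 15
step 1: 15 = 3·5; sub 6 for 5: 3·6; = 18; G_2 = 18−1 = 17
step 2: 17 = 2·6 + 5; sub 7 for 6: 2·7 + 5; = 19; G_3 = 19−1 = 18

2·7 + 4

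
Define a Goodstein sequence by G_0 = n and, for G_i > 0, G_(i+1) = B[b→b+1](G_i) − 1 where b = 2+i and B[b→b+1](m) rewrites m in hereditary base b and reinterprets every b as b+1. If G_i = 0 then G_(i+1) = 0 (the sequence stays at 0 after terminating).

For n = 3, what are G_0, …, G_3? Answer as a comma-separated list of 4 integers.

3, 3, 3, 2

base 2: 3 = 2 + 1; at 3: 3 + 1 = 4; next = 3
base 3: 3 = 3; at 4: 4 = 4; next = 3
base 4: 3 = 3; at 5: 3 = 3; next = 2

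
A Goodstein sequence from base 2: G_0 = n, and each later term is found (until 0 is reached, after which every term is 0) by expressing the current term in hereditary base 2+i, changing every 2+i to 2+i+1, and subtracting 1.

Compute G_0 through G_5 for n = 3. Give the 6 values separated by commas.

G_0=3  [base 2] 2 + 1  →[2↦3]→  3 + 1 = 4  −1 ⇒ G_1=3
G_1=3  [base 3] 3  →[3↦4]→  4 = 4  −1 ⇒ G_2=3
G_2=3  [base 4] 3  →[4↦5]→  3 = 3  −1 ⇒ G_3=2
G_3=2  [base 5] 2  →[5↦6]→  2 = 2  −1 ⇒ G_4=1
G_4=1  [base 6] 1  →[6↦7]→  1 = 1  −1 ⇒ G_5=0

3, 3, 3, 2, 1, 0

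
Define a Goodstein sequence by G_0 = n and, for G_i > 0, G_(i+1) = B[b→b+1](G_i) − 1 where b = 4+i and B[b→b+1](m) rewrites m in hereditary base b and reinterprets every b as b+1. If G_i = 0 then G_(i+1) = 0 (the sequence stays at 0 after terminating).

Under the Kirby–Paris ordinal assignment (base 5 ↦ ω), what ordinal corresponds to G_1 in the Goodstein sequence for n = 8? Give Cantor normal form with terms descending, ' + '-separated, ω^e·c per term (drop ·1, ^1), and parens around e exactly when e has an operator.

G_0=8  [base 4] 2·4  →[4↦5]→  2·5 = 10  −1 ⇒ G_1=9
G_1=9  [base 5] 5 + 4  →[5↦6]→  6 + 4 = 10  −1 ⇒ G_2=9

ω + 4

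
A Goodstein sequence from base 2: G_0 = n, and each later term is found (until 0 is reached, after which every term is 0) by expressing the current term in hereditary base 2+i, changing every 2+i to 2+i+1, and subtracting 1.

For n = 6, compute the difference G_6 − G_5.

[0] 6 ≡ 2^2 + 2 (base 2). Lift 3: 30. −1: 29.
[1] 29 ≡ 3^3 + 2 (base 3). Lift 4: 258. −1: 257.
[2] 257 ≡ 4^4 + 1 (base 4). Lift 5: 3126. −1: 3125.
[3] 3125 ≡ 5^5 (base 5). Lift 6: 46656. −1: 46655.
[4] 46655 ≡ 5·6^5 + 5·6^4 + 5·6^3 + 5·6^2 + 5·6 + 5 (base 6). Lift 7: 98040. −1: 98039.
[5] 98039 ≡ 5·7^5 + 5·7^4 + 5·7^3 + 5·7^2 + 5·7 + 4 (base 7). Lift 8: 187244. −1: 187243.

89204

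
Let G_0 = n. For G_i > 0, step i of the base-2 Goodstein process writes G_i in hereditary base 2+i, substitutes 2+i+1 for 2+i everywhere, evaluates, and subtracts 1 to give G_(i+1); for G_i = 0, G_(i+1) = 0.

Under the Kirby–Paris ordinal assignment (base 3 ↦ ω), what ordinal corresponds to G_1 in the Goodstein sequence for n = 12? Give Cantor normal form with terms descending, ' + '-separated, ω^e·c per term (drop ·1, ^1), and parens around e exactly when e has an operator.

ω^(ω + 1) + ω^2·2 + ω·2 + 2

G_0=12  [base 2] 2^(2 + 1) + 2^2  →[2↦3]→  3^(3 + 1) + 3^3 = 108  −1 ⇒ G_1=107
G_1=107  [base 3] 3^(3 + 1) + 2·3^2 + 2·3 + 2  →[3↦4]→  4^(4 + 1) + 2·4^2 + 2·4 + 2 = 1066  −1 ⇒ G_2=1065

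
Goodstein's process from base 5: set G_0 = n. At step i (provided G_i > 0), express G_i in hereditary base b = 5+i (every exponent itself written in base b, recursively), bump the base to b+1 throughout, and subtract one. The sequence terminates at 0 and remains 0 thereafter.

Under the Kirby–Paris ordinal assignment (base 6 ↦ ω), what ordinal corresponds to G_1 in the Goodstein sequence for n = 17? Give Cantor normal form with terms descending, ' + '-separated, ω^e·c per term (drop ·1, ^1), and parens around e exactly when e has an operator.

G_0 = 17. HB_5(17) = 3·5 + 2. Bump = 20. G_1 = 19.
G_1 = 19. HB_6(19) = 3·6 + 1. Bump = 22. G_2 = 21.

ω·3 + 1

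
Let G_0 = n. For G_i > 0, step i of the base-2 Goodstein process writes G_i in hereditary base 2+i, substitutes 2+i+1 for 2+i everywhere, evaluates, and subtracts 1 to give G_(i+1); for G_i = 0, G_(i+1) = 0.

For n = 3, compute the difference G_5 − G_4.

-1

G_0 = 3. HB_2(3) = 2 + 1. Bump = 4. G_1 = 3.
G_1 = 3. HB_3(3) = 3. Bump = 4. G_2 = 3.
G_2 = 3. HB_4(3) = 3. Bump = 3. G_3 = 2.
G_3 = 2. HB_5(2) = 2. Bump = 2. G_4 = 1.
G_4 = 1. HB_6(1) = 1. Bump = 1. G_5 = 0.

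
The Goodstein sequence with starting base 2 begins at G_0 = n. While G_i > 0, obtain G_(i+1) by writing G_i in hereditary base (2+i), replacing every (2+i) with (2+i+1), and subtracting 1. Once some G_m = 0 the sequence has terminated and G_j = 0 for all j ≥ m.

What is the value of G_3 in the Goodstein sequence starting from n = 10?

15625

[0] 10 ≡ 2^(2 + 1) + 2 (base 2). Lift 3: 84. −1: 83.
[1] 83 ≡ 3^(3 + 1) + 2 (base 3). Lift 4: 1026. −1: 1025.
[2] 1025 ≡ 4^(4 + 1) + 1 (base 4). Lift 5: 15626. −1: 15625.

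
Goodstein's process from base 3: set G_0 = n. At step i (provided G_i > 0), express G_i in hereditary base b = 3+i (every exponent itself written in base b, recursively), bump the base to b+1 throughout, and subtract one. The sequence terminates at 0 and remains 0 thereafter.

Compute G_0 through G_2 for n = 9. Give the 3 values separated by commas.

i=0: 9 = 3^2 (b=3); 3→4: 4^2 = 16; 16−1 = 15
i=1: 15 = 3·4 + 3 (b=4); 4→5: 3·5 + 3 = 18; 18−1 = 17

9, 15, 17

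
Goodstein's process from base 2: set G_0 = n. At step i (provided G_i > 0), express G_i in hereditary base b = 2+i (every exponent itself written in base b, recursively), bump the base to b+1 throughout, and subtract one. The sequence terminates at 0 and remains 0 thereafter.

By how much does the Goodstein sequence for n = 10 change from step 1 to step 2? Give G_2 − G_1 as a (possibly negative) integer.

[0] 10 ≡ 2^(2 + 1) + 2 (base 2). Lift 3: 84. −1: 83.
[1] 83 ≡ 3^(3 + 1) + 2 (base 3). Lift 4: 1026. −1: 1025.

942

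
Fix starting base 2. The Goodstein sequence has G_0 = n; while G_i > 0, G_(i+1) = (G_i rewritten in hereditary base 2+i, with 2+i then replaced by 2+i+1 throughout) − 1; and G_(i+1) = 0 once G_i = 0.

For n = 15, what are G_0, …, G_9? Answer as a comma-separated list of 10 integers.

G_0=15  [base 2] 2^(2 + 1) + 2^2 + 2 + 1  →[2↦3]→  3^(3 + 1) + 3^3 + 3 + 1 = 112  −1 ⇒ G_1=111
G_1=111  [base 3] 3^(3 + 1) + 3^3 + 3  →[3↦4]→  4^(4 + 1) + 4^4 + 4 = 1284  −1 ⇒ G_2=1283
G_2=1283  [base 4] 4^(4 + 1) + 4^4 + 3  →[4↦5]→  5^(5 + 1) + 5^5 + 3 = 18753  −1 ⇒ G_3=18752
G_3=18752  [base 5] 5^(5 + 1) + 5^5 + 2  →[5↦6]→  6^(6 + 1) + 6^6 + 2 = 326594  −1 ⇒ G_4=326593
G_4=326593  [base 6] 6^(6 + 1) + 6^6 + 1  →[6↦7]→  7^(7 + 1) + 7^7 + 1 = 6588345  −1 ⇒ G_5=6588344
G_5=6588344  [base 7] 7^(7 + 1) + 7^7  →[7↦8]→  8^(8 + 1) + 8^8 = 150994944  −1 ⇒ G_6=150994943
G_6=150994943  [base 8] 8^(8 + 1) + 7·8^7 + 7·8^6 + 7·8^5 + 7·8^4 + 7·8^3 + 7·8^2 + 7·8 + 7  →[8↦9]→  9^(9 + 1) + 7·9^7 + 7·9^6 + 7·9^5 + 7·9^4 + 7·9^3 + 7·9^2 + 7·9 + 7 = 3524450281  −1 ⇒ G_7=3524450280
G_7=3524450280  [base 9] 9^(9 + 1) + 7·9^7 + 7·9^6 + 7·9^5 + 7·9^4 + 7·9^3 + 7·9^2 + 7·9 + 6  →[9↦10]→  10^(10 + 1) + 7·10^7 + 7·10^6 + 7·10^5 + 7·10^4 + 7·10^3 + 7·10^2 + 7·10 + 6 = 100077777776  −1 ⇒ G_8=100077777775
G_8=100077777775  [base 10] 10^(10 + 1) + 7·10^7 + 7·10^6 + 7·10^5 + 7·10^4 + 7·10^3 + 7·10^2 + 7·10 + 5  →[10↦11]→  11^(11 + 1) + 7·11^7 + 7·11^6 + 7·11^5 + 7·11^4 + 7·11^3 + 7·11^2 + 7·11 + 5 = 3138578427935  −1 ⇒ G_9=3138578427934

15, 111, 1283, 18752, 326593, 6588344, 150994943, 3524450280, 100077777775, 3138578427934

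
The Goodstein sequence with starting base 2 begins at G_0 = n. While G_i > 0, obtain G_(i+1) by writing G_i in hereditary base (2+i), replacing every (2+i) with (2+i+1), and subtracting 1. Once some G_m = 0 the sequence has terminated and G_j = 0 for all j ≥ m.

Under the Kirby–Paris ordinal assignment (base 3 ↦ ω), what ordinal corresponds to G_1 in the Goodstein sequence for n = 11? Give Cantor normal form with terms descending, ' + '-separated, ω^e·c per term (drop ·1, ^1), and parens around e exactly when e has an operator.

ω^(ω + 1) + ω

base 2: 11 = 2^(2 + 1) + 2 + 1; at 3: 3^(3 + 1) + 3 + 1 = 85; next = 84
base 3: 84 = 3^(3 + 1) + 3; at 4: 4^(4 + 1) + 4 = 1028; next = 1027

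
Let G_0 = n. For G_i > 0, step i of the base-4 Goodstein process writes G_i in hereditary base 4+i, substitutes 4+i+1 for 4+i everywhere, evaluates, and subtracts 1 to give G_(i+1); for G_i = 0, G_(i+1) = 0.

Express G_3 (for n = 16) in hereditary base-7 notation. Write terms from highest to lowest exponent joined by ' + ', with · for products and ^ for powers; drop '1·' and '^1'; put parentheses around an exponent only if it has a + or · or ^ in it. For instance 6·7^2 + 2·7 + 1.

base 4: 16 = 4^2; at 5: 5^2 = 25; next = 24
base 5: 24 = 4·5 + 4; at 6: 4·6 + 4 = 28; next = 27
base 6: 27 = 4·6 + 3; at 7: 4·7 + 3 = 31; next = 30

4·7 + 2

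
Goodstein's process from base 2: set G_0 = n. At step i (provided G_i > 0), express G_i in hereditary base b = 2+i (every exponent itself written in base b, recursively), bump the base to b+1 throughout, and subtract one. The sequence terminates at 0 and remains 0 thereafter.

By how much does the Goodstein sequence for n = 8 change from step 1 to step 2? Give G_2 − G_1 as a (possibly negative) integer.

base 2: 8 = 2^(2 + 1); at 3: 3^(3 + 1) = 81; next = 80
base 3: 80 = 2·3^3 + 2·3^2 + 2·3 + 2; at 4: 2·4^4 + 2·4^2 + 2·4 + 2 = 554; next = 553

473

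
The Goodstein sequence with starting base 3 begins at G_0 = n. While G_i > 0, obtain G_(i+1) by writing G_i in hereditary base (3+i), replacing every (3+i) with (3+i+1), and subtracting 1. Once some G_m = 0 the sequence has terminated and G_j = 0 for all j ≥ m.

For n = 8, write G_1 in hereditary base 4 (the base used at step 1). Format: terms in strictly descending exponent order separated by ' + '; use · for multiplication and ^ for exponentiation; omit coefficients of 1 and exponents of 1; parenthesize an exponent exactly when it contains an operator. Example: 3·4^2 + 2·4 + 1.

8 —HB3→ 2·3 + 2 —bump→ 2·4 + 2 = 10 —(−1)→ 9
9 —HB4→ 2·4 + 1 —bump→ 2·5 + 1 = 11 —(−1)→ 10

2·4 + 1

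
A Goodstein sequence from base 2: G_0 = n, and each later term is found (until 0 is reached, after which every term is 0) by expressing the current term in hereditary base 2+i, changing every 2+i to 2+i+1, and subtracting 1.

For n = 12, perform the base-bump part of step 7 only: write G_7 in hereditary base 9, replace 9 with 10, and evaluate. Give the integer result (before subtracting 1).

step 0: 12 = 2^(2 + 1) + 2^2; sub 3 for 2: 3^(3 + 1) + 3^3; = 108; G_1 = 108−1 = 107
step 1: 107 = 3^(3 + 1) + 2·3^2 + 2·3 + 2; sub 4 for 3: 4^(4 + 1) + 2·4^2 + 2·4 + 2; = 1066; G_2 = 1066−1 = 1065
step 2: 1065 = 4^(4 + 1) + 2·4^2 + 2·4 + 1; sub 5 for 4: 5^(5 + 1) + 2·5^2 + 2·5 + 1; = 15686; G_3 = 15686−1 = 15685
step 3: 15685 = 5^(5 + 1) + 2·5^2 + 2·5; sub 6 for 5: 6^(6 + 1) + 2·6^2 + 2·6; = 280020; G_4 = 280020−1 = 280019
step 4: 280019 = 6^(6 + 1) + 2·6^2 + 6 + 5; sub 7 for 6: 7^(7 + 1) + 2·7^2 + 7 + 5; = 5764911; G_5 = 5764911−1 = 5764910
step 5: 5764910 = 7^(7 + 1) + 2·7^2 + 7 + 4; sub 8 for 7: 8^(8 + 1) + 2·8^2 + 8 + 4; = 134217868; G_6 = 134217868−1 = 134217867
step 6: 134217867 = 8^(8 + 1) + 2·8^2 + 8 + 3; sub 9 for 8: 9^(9 + 1) + 2·9^2 + 9 + 3; = 3486784575; G_7 = 3486784575−1 = 3486784574
step 7: 3486784574 = 9^(9 + 1) + 2·9^2 + 9 + 2; sub 10 for 9: 10^(10 + 1) + 2·10^2 + 10 + 2; = 100000000212; G_8 = 100000000212−1 = 100000000211

100000000212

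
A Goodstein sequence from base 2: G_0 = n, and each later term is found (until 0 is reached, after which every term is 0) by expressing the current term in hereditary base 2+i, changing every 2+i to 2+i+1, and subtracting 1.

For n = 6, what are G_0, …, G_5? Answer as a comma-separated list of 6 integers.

6, 29, 257, 3125, 46655, 98039

6 —HB2→ 2^2 + 2 —bump→ 3^3 + 3 = 30 —(−1)→ 29
29 —HB3→ 3^3 + 2 —bump→ 4^4 + 2 = 258 —(−1)→ 257
257 —HB4→ 4^4 + 1 —bump→ 5^5 + 1 = 3126 —(−1)→ 3125
3125 —HB5→ 5^5 —bump→ 6^6 = 46656 —(−1)→ 46655
46655 —HB6→ 5·6^5 + 5·6^4 + 5·6^3 + 5·6^2 + 5·6 + 5 —bump→ 5·7^5 + 5·7^4 + 5·7^3 + 5·7^2 + 5·7 + 5 = 98040 —(−1)→ 98039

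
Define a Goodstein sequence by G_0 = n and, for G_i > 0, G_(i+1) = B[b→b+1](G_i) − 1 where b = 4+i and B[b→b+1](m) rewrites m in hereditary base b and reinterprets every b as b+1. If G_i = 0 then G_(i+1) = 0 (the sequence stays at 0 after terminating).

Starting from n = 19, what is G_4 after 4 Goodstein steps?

G_0 = 19. HB_4(19) = 4^2 + 3. Bump = 28. G_1 = 27.
G_1 = 27. HB_5(27) = 5^2 + 2. Bump = 38. G_2 = 37.
G_2 = 37. HB_6(37) = 6^2 + 1. Bump = 50. G_3 = 49.
G_3 = 49. HB_7(49) = 7^2. Bump = 64. G_4 = 63.

63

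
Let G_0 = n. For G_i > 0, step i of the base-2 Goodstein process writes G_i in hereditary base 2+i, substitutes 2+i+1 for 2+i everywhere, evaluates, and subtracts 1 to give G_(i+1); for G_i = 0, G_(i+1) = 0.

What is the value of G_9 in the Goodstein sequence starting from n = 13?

G_0=13  [base 2] 2^(2 + 1) + 2^2 + 1  →[2↦3]→  3^(3 + 1) + 3^3 + 1 = 109  −1 ⇒ G_1=108
G_1=108  [base 3] 3^(3 + 1) + 3^3  →[3↦4]→  4^(4 + 1) + 4^4 = 1280  −1 ⇒ G_2=1279
G_2=1279  [base 4] 4^(4 + 1) + 3·4^3 + 3·4^2 + 3·4 + 3  →[4↦5]→  5^(5 + 1) + 3·5^3 + 3·5^2 + 3·5 + 3 = 16093  −1 ⇒ G_3=16092
G_3=16092  [base 5] 5^(5 + 1) + 3·5^3 + 3·5^2 + 3·5 + 2  →[5↦6]→  6^(6 + 1) + 3·6^3 + 3·6^2 + 3·6 + 2 = 280712  −1 ⇒ G_4=280711
G_4=280711  [base 6] 6^(6 + 1) + 3·6^3 + 3·6^2 + 3·6 + 1  →[6↦7]→  7^(7 + 1) + 3·7^3 + 3·7^2 + 3·7 + 1 = 5765999  −1 ⇒ G_5=5765998
G_5=5765998  [base 7] 7^(7 + 1) + 3·7^3 + 3·7^2 + 3·7  →[7↦8]→  8^(8 + 1) + 3·8^3 + 3·8^2 + 3·8 = 134219480  −1 ⇒ G_6=134219479
G_6=134219479  [base 8] 8^(8 + 1) + 3·8^3 + 3·8^2 + 2·8 + 7  →[8↦9]→  9^(9 + 1) + 3·9^3 + 3·9^2 + 2·9 + 7 = 3486786856  −1 ⇒ G_7=3486786855
G_7=3486786855  [base 9] 9^(9 + 1) + 3·9^3 + 3·9^2 + 2·9 + 6  →[9↦10]→  10^(10 + 1) + 3·10^3 + 3·10^2 + 2·10 + 6 = 100000003326  −1 ⇒ G_8=100000003325
G_8=100000003325  [base 10] 10^(10 + 1) + 3·10^3 + 3·10^2 + 2·10 + 5  →[10↦11]→  11^(11 + 1) + 3·11^3 + 3·11^2 + 2·11 + 5 = 3138428381104  −1 ⇒ G_9=3138428381103

3138428381103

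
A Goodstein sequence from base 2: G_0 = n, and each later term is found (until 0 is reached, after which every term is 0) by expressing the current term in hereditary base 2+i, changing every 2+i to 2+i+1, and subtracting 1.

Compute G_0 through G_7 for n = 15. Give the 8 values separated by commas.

15 —HB2→ 2^(2 + 1) + 2^2 + 2 + 1 —bump→ 3^(3 + 1) + 3^3 + 3 + 1 = 112 —(−1)→ 111
111 —HB3→ 3^(3 + 1) + 3^3 + 3 —bump→ 4^(4 + 1) + 4^4 + 4 = 1284 —(−1)→ 1283
1283 —HB4→ 4^(4 + 1) + 4^4 + 3 —bump→ 5^(5 + 1) + 5^5 + 3 = 18753 —(−1)→ 18752
18752 —HB5→ 5^(5 + 1) + 5^5 + 2 —bump→ 6^(6 + 1) + 6^6 + 2 = 326594 —(−1)→ 326593
326593 —HB6→ 6^(6 + 1) + 6^6 + 1 —bump→ 7^(7 + 1) + 7^7 + 1 = 6588345 —(−1)→ 6588344
6588344 —HB7→ 7^(7 + 1) + 7^7 —bump→ 8^(8 + 1) + 8^8 = 150994944 —(−1)→ 150994943
150994943 —HB8→ 8^(8 + 1) + 7·8^7 + 7·8^6 + 7·8^5 + 7·8^4 + 7·8^3 + 7·8^2 + 7·8 + 7 —bump→ 9^(9 + 1) + 7·9^7 + 7·9^6 + 7·9^5 + 7·9^4 + 7·9^3 + 7·9^2 + 7·9 + 7 = 3524450281 —(−1)→ 3524450280

15, 111, 1283, 18752, 326593, 6588344, 150994943, 3524450280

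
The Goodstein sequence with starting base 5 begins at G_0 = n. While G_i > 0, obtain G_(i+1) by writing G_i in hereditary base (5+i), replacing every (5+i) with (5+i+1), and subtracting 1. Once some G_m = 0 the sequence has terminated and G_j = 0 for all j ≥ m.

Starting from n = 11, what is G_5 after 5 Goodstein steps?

base 5: 11 = 2·5 + 1; at 6: 2·6 + 1 = 13; next = 12
base 6: 12 = 2·6; at 7: 2·7 = 14; next = 13
base 7: 13 = 7 + 6; at 8: 8 + 6 = 14; next = 13
base 8: 13 = 8 + 5; at 9: 9 + 5 = 14; next = 13
base 9: 13 = 9 + 4; at 10: 10 + 4 = 14; next = 13
base 10: 13 = 10 + 3; at 11: 11 + 3 = 14; next = 13

13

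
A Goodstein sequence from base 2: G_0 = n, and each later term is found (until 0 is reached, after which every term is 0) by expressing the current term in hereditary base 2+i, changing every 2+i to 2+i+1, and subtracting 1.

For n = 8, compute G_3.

6310

G_0=8  [base 2] 2^(2 + 1)  →[2↦3]→  3^(3 + 1) = 81  −1 ⇒ G_1=80
G_1=80  [base 3] 2·3^3 + 2·3^2 + 2·3 + 2  →[3↦4]→  2·4^4 + 2·4^2 + 2·4 + 2 = 554  −1 ⇒ G_2=553
G_2=553  [base 4] 2·4^4 + 2·4^2 + 2·4 + 1  →[4↦5]→  2·5^5 + 2·5^2 + 2·5 + 1 = 6311  −1 ⇒ G_3=6310
G_3=6310  [base 5] 2·5^5 + 2·5^2 + 2·5  →[5↦6]→  2·6^6 + 2·6^2 + 2·6 = 93396  −1 ⇒ G_4=93395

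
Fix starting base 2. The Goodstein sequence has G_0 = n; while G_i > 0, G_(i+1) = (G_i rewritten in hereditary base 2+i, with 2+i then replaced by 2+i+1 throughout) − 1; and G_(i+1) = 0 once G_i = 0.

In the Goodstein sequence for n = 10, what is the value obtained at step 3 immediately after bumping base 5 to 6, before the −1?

i=0: 10 = 2^(2 + 1) + 2 (b=2); 2→3: 3^(3 + 1) + 3 = 84; 84−1 = 83
i=1: 83 = 3^(3 + 1) + 2 (b=3); 3→4: 4^(4 + 1) + 2 = 1026; 1026−1 = 1025
i=2: 1025 = 4^(4 + 1) + 1 (b=4); 4→5: 5^(5 + 1) + 1 = 15626; 15626−1 = 15625
i=3: 15625 = 5^(5 + 1) (b=5); 5→6: 6^(6 + 1) = 279936; 279936−1 = 279935

279936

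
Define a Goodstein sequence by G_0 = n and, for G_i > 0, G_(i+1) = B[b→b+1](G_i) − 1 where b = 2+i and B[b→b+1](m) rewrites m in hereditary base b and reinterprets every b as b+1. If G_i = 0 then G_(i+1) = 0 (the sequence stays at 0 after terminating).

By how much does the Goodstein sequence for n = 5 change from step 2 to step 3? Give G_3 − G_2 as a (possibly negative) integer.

212

step 0: 5 = 2^2 + 1; sub 3 for 2: 3^3 + 1; = 28; G_1 = 28−1 = 27
step 1: 27 = 3^3; sub 4 for 3: 4^4; = 256; G_2 = 256−1 = 255
step 2: 255 = 3·4^3 + 3·4^2 + 3·4 + 3; sub 5 for 4: 3·5^3 + 3·5^2 + 3·5 + 3; = 468; G_3 = 468−1 = 467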